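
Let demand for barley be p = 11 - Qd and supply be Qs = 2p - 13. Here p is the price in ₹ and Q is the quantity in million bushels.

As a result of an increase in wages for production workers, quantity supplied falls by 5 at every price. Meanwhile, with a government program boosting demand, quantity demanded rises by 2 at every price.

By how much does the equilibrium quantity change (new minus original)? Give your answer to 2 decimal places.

-0.33

Before the shock: 11 - p = 2p - 13 ⇒ 24 = 3p ⇒ p = 8, Q = 3.
The shock moves the curves to Qd = 13 - p and Qs = 2p - 18.
New equilibrium: 13 - p = 2p - 18 ⇒ 31 = 3p ⇒ p = 31/3 ≈ 10.3333, Q = 8/3 ≈ 2.6667.
ΔQ = 2.6667 − 3 = -0.33.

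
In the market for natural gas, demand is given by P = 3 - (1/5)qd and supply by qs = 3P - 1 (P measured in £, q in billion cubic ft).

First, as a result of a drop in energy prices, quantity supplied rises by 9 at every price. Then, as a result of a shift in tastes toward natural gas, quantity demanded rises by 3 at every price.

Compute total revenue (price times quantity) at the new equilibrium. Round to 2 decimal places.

14.69

Initially, 15 - 5P = 3P - 1, so 16 = 8P and P = 2, q = 5.
After the shift, demand is qd = 18 - 5P and supply is qs = 3P + 8.
Setting them equal: 18 - 5P = 3P + 8 → 10 = 8P, so P = 1.25 and q = 11.75.
New expenditure = 1.25 × 11.75 = 14.69.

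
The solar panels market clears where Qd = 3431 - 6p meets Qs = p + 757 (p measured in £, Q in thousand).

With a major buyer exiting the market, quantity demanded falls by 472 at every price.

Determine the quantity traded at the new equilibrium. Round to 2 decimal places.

Original equilibrium: 3431 - 6p = p + 757 gives 2674 = 7p, so p = 382 and Q = 1139.
After the shift, demand is Qd = 2959 - 6p and supply is Qs = p + 757.
Setting them equal: 2959 - 6p = p + 757 → 2202 = 7p, so p = 2202/7 ≈ 314.5714 and Q = 7501/7 ≈ 1071.5714.

1071.57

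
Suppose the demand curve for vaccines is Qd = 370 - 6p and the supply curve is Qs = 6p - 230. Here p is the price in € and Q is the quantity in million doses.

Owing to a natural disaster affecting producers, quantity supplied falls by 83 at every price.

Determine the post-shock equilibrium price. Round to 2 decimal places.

56.92

Solve the original market: 370 - 6p = 6p - 230, hence p = 50 and Q = 70.
After the shift, demand is Qd = 370 - 6p and supply is Qs = 6p - 313.
Setting them equal: 370 - 6p = 6p - 313 → 683 = 12p, so p = 683/12 ≈ 56.9167 and Q = 28.5.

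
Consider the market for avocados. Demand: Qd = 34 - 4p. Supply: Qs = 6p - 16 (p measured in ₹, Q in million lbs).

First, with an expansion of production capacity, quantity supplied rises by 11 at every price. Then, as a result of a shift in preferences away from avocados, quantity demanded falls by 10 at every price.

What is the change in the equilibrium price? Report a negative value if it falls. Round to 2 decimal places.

Before the shock: 34 - 4p = 6p - 16 ⇒ 50 = 10p ⇒ p = 5, Q = 14.
With the change applied: demand Qd = 24 - 4p, supply Qs = 6p - 5.
Equate the new curves: 24 - 4p = 6p - 5, giving 29 = 10p, p = 2.9, Q = 12.4.
Δp = 2.9 − 5 = -2.10.

-2.10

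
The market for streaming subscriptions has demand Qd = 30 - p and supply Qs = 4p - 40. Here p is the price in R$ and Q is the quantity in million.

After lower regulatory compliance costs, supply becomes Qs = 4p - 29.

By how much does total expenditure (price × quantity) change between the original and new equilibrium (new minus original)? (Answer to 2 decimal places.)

-9.24

Original equilibrium: 30 - p = 4p - 40 gives 70 = 5p, so p = 14 and Q = 16.
After the shift, demand is Qd = 30 - p and supply is Qs = 4p - 29.
New equilibrium: 30 - p = 4p - 29 ⇒ 59 = 5p ⇒ p = 11.8, Q = 18.2.
Expenditure moves from 14×16 = 224 to 11.8×18.2 = 214.76; change = -9.24.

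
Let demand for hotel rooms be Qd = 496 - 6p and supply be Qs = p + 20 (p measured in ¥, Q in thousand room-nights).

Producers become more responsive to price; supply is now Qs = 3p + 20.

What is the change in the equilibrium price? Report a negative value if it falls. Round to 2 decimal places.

-15.11

Solve the original market: 496 - 6p = p + 20, hence p = 68 and Q = 88.
The shock moves the curves to Qd = 496 - 6p and Qs = 3p + 20.
New equilibrium: 496 - 6p = 3p + 20 ⇒ 476 = 9p ⇒ p = 476/9 ≈ 52.8889, Q = 536/3 ≈ 178.6667.
Δp = 52.8889 − 68 = -15.11.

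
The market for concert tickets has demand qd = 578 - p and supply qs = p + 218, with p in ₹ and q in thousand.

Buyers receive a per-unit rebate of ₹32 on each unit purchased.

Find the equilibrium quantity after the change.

Solve the original market: 578 - p = p + 218, hence p = 180 and q = 398.
Since buyers' out-of-pocket price is the market price minus the rebate, the effective demand curve becomes qd = 610 - p.
Equate the new curves: 610 - p = p + 218, giving 392 = 2p, p = 196, q = 414.

414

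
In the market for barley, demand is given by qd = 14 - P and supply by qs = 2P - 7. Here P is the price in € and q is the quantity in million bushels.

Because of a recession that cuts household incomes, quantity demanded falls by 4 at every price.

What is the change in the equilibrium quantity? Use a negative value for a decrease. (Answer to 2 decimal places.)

-2.67

Solve the original market: 14 - P = 2P - 7, hence P = 7 and q = 7.
The shock moves the curves to qd = 10 - P and qs = 2P - 7.
Setting them equal: 10 - P = 2P - 7 → 17 = 3P, so P = 17/3 ≈ 5.6667 and q = 13/3 ≈ 4.3333.
Δq = 4.3333 − 7 = -2.67.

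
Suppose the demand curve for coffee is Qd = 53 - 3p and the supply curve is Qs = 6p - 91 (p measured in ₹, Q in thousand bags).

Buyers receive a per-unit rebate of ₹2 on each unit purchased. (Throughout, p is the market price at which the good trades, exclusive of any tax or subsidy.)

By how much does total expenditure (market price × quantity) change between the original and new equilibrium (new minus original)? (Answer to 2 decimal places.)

+70.00

Initially, 53 - 3p = 6p - 91, so 144 = 9p and p = 16, Q = 5.
Since buyers' out-of-pocket price is the market price minus the rebate, the effective demand curve becomes Qd = 59 - 3p.
Clearing the new market: 59 - 3p = 6p - 91, so p = 50/3 ≈ 16.6667 and Q = 9.
Expenditure moves from 16×5 = 80 to 16.6667×9 = 150; change = +70.00.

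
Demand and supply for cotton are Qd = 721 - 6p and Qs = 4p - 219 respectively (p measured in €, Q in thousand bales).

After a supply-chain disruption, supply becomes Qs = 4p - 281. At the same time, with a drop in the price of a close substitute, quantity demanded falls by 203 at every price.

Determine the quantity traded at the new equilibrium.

Original equilibrium: 721 - 6p = 4p - 219 gives 940 = 10p, so p = 94 and Q = 157.
The shock moves the curves to Qd = 518 - 6p and Qs = 4p - 281.
Equate the new curves: 518 - 6p = 4p - 281, giving 799 = 10p, p = 79.9, Q = 38.6.

38.6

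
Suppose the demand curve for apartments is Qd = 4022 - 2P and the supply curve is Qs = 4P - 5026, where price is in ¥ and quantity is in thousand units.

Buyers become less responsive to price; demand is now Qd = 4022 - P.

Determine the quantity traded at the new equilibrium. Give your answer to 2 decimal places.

2212.40

Before the shock: 4022 - 2P = 4P - 5026 ⇒ 9048 = 6P ⇒ P = 1508, Q = 1006.
After the shift, demand is Qd = 4022 - P and supply is Qs = 4P - 5026.
Setting them equal: 4022 - P = 4P - 5026 → 9048 = 5P, so P = 1809.6 and Q = 2212.4.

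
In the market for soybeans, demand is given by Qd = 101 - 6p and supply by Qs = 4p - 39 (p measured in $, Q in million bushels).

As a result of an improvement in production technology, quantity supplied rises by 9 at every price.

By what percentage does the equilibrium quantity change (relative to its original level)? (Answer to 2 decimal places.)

Original equilibrium: 101 - 6p = 4p - 39 gives 140 = 10p, so p = 14 and Q = 17.
With the change applied: demand Qd = 101 - 6p, supply Qs = 4p - 30.
Clearing the new market: 101 - 6p = 4p - 30, so p = 13.1 and Q = 22.4.
%ΔQ = (22.4 − 17) / 17 × 100 = +31.76%.

+31.76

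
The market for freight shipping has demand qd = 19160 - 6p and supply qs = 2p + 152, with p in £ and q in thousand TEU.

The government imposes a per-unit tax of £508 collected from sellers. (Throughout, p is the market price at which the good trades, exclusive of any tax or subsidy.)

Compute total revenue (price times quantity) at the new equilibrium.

10367426

Before the shock: 19160 - 6p = 2p + 152 ⇒ 19008 = 8p ⇒ p = 2376, q = 4904.
Since sellers keep the price net of the tax, the effective supply curve becomes qs = 2p - 864.
Clearing the new market: 19160 - 6p = 2p - 864, so p = 2503 and q = 4142.
New expenditure = 2503 × 4142 = 10367426.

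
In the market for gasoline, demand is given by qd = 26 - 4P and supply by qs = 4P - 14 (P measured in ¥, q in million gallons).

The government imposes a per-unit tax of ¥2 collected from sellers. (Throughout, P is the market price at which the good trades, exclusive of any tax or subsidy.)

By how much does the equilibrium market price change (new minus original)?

Before the shock: 26 - 4P = 4P - 14 ⇒ 40 = 8P ⇒ P = 5, q = 6.
Since sellers keep the price net of the tax, the effective supply curve becomes qs = 4P - 22.
Setting them equal: 26 - 4P = 4P - 22 → 48 = 8P, so P = 6 and q = 2.
ΔP = 6 − 5 = +1.

+1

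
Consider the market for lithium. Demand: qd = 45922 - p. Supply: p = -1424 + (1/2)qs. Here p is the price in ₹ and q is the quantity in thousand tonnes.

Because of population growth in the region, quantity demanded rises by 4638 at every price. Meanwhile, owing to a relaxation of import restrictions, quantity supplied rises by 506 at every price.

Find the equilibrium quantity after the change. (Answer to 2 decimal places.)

Before the shock: 45922 - p = 2p + 2848 ⇒ 43074 = 3p ⇒ p = 14358, q = 31564.
After the shift, demand is qd = 50560 - p and supply is qs = 2p + 3354.
New equilibrium: 50560 - p = 2p + 3354 ⇒ 47206 = 3p ⇒ p = 47206/3 ≈ 15735.3333, q = 104474/3 ≈ 34824.6667.

34824.67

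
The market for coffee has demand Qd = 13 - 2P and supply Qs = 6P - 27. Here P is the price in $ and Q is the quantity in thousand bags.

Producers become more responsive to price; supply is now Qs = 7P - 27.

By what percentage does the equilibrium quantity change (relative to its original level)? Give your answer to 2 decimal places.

Initially, 13 - 2P = 6P - 27, so 40 = 8P and P = 5, Q = 3.
After the shift, demand is Qd = 13 - 2P and supply is Qs = 7P - 27.
Setting them equal: 13 - 2P = 7P - 27 → 40 = 9P, so P = 40/9 ≈ 4.4444 and Q = 37/9 ≈ 4.1111.
%ΔQ = (4.1111 − 3) / 3 × 100 = +37.04%.

+37.04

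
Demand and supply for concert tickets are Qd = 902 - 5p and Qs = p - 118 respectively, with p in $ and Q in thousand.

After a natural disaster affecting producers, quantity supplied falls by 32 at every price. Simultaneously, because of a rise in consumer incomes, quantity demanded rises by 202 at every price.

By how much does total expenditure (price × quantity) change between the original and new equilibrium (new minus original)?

+3491

Solve the original market: 902 - 5p = p - 118, hence p = 170 and Q = 52.
With the change applied: demand Qd = 1104 - 5p, supply Qs = p - 150.
Clearing the new market: 1104 - 5p = p - 150, so p = 209 and Q = 59.
Expenditure moves from 170×52 = 8840 to 209×59 = 12331; change = +3491.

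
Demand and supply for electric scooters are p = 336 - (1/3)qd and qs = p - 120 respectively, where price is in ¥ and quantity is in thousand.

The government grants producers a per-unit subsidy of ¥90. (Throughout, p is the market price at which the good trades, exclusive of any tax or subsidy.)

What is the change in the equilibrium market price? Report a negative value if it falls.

Initially, 1008 - 3p = p - 120, so 1128 = 4p and p = 282, q = 162.
Since sellers receive the price plus the subsidy, the effective supply curve becomes qs = p - 30.
New equilibrium: 1008 - 3p = p - 30 ⇒ 1038 = 4p ⇒ p = 259.5, q = 229.5.
Δp = 259.5 − 282 = -22.5.

-22.5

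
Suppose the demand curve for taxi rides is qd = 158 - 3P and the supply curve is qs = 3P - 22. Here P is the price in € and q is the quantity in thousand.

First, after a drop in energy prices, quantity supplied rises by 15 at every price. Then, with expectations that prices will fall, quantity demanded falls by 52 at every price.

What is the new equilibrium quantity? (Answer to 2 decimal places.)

49.50

Initially, 158 - 3P = 3P - 22, so 180 = 6P and P = 30, q = 68.
The new curves are qd = 106 - 3P (demand) and qs = 3P - 7 (supply).
Clearing the new market: 106 - 3P = 3P - 7, so P = 113/6 ≈ 18.8333 and q = 49.5.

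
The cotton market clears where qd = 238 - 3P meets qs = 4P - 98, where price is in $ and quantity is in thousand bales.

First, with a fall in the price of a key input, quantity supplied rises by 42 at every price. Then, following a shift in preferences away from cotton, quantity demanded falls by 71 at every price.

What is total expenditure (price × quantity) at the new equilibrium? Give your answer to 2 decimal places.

Initially, 238 - 3P = 4P - 98, so 336 = 7P and P = 48, q = 94.
With the change applied: demand qd = 167 - 3P, supply qs = 4P - 56.
Clearing the new market: 167 - 3P = 4P - 56, so P = 223/7 ≈ 31.8571 and q = 500/7 ≈ 71.4286.
New expenditure = 31.8571 × 71.4286 = 2275.51.

2275.51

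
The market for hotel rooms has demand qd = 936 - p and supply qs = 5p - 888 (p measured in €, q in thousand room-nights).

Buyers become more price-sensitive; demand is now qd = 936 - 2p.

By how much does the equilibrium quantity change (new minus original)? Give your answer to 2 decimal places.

-217.14

Before the shock: 936 - p = 5p - 888 ⇒ 1824 = 6p ⇒ p = 304, q = 632.
The new curves are qd = 936 - 2p (demand) and qs = 5p - 888 (supply).
Equate the new curves: 936 - 2p = 5p - 888, giving 1824 = 7p, p = 1824/7 ≈ 260.5714, q = 2904/7 ≈ 414.8571.
Δq = 414.8571 − 632 = -217.14.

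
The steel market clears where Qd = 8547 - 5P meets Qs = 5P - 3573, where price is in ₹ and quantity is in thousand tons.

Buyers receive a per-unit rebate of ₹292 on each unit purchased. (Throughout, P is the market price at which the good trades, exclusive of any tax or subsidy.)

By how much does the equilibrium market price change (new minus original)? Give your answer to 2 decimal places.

Initially, 8547 - 5P = 5P - 3573, so 12120 = 10P and P = 1212, Q = 2487.
Since buyers' out-of-pocket price is the market price minus the rebate, the effective demand curve becomes Qd = 10007 - 5P.
New equilibrium: 10007 - 5P = 5P - 3573 ⇒ 13580 = 10P ⇒ P = 1358, Q = 3217.
ΔP = 1358 − 1212 = +146.00.

+146.00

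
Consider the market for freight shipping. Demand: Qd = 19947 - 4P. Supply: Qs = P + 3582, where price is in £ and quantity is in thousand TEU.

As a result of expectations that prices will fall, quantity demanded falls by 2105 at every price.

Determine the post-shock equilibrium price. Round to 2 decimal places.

Before the shock: 19947 - 4P = P + 3582 ⇒ 16365 = 5P ⇒ P = 3273, Q = 6855.
The shock moves the curves to Qd = 17842 - 4P and Qs = P + 3582.
Equate the new curves: 17842 - 4P = P + 3582, giving 14260 = 5P, P = 2852, Q = 6434.

2852.00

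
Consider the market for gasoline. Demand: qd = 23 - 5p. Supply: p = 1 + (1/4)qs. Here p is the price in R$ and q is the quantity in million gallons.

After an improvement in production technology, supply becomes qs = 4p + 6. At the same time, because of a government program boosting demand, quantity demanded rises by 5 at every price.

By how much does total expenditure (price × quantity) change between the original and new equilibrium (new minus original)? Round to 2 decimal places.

+14.57

Original equilibrium: 23 - 5p = 4p - 4 gives 27 = 9p, so p = 3 and q = 8.
With the change applied: demand qd = 28 - 5p, supply qs = 4p + 6.
Clearing the new market: 28 - 5p = 4p + 6, so p = 22/9 ≈ 2.4444 and q = 142/9 ≈ 15.7778.
Expenditure moves from 3×8 = 24 to 2.4444×15.7778 = 38.5679; change = +14.57.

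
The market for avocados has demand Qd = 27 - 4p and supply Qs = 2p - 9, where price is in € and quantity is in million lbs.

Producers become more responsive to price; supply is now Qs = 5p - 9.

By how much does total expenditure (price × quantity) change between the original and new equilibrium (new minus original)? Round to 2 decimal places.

Original equilibrium: 27 - 4p = 2p - 9 gives 36 = 6p, so p = 6 and Q = 3.
After the shift, demand is Qd = 27 - 4p and supply is Qs = 5p - 9.
Setting them equal: 27 - 4p = 5p - 9 → 36 = 9p, so p = 4 and Q = 11.
Expenditure moves from 6×3 = 18 to 4×11 = 44; change = +26.00.

+26.00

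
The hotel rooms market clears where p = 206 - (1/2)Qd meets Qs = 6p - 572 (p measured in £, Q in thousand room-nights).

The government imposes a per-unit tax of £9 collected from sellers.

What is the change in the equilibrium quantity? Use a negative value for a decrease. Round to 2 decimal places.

-13.50

Initially, 412 - 2p = 6p - 572, so 984 = 8p and p = 123, Q = 166.
Since sellers keep the price net of the tax, the effective supply curve becomes Qs = 6p - 626.
Clearing the new market: 412 - 2p = 6p - 626, so p = 129.75 and Q = 152.5.
ΔQ = 152.5 − 166 = -13.50.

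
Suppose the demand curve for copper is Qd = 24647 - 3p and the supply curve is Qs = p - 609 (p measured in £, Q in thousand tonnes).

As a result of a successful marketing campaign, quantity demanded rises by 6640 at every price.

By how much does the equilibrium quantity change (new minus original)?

+1660

Original equilibrium: 24647 - 3p = p - 609 gives 25256 = 4p, so p = 6314 and Q = 5705.
After the shift, demand is Qd = 31287 - 3p and supply is Qs = p - 609.
Setting them equal: 31287 - 3p = p - 609 → 31896 = 4p, so p = 7974 and Q = 7365.
ΔQ = 7365 − 5705 = +1660.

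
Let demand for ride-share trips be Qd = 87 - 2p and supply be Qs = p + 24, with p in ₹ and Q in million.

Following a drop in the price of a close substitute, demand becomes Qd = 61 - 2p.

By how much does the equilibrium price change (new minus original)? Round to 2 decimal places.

-8.67

Solve the original market: 87 - 2p = p + 24, hence p = 21 and Q = 45.
With the change applied: demand Qd = 61 - 2p, supply Qs = p + 24.
Setting them equal: 61 - 2p = p + 24 → 37 = 3p, so p = 37/3 ≈ 12.3333 and Q = 109/3 ≈ 36.3333.
Δp = 12.3333 − 21 = -8.67.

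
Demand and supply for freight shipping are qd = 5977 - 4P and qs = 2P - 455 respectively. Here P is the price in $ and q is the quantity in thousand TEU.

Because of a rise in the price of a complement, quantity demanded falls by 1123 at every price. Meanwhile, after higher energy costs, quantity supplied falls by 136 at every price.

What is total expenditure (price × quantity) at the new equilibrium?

Original equilibrium: 5977 - 4P = 2P - 455 gives 6432 = 6P, so P = 1072 and q = 1689.
The shock moves the curves to qd = 4854 - 4P and qs = 2P - 591.
New equilibrium: 4854 - 4P = 2P - 591 ⇒ 5445 = 6P ⇒ P = 907.5, q = 1224.
New expenditure = 907.5 × 1224 = 1110780.

1110780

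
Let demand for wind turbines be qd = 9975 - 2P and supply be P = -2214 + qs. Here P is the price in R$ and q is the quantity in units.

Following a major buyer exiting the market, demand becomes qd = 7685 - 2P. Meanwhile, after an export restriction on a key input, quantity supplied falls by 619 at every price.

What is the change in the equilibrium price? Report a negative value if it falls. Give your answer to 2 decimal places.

Original equilibrium: 9975 - 2P = P + 2214 gives 7761 = 3P, so P = 2587 and q = 4801.
The new curves are qd = 7685 - 2P (demand) and qs = P + 1595 (supply).
Equate the new curves: 7685 - 2P = P + 1595, giving 6090 = 3P, P = 2030, q = 3625.
ΔP = 2030 − 2587 = -557.00.

-557.00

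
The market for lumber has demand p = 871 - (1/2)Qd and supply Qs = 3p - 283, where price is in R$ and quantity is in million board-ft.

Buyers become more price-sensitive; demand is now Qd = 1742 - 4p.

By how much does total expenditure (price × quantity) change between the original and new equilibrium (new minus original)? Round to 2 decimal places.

-208269.18

Initially, 1742 - 2p = 3p - 283, so 2025 = 5p and p = 405, Q = 932.
The shock moves the curves to Qd = 1742 - 4p and Qs = 3p - 283.
Setting them equal: 1742 - 4p = 3p - 283 → 2025 = 7p, so p = 2025/7 ≈ 289.2857 and Q = 4094/7 ≈ 584.8571.
Expenditure moves from 405×932 = 377460 to 289.2857×584.8571 = 169190.8163; change = -208269.18.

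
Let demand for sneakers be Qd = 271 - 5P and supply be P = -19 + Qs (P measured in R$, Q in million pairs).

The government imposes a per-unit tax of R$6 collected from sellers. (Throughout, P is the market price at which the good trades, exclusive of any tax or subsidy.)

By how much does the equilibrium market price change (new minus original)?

Before the shock: 271 - 5P = P + 19 ⇒ 252 = 6P ⇒ P = 42, Q = 61.
Since sellers keep the price net of the tax, the effective supply curve becomes Qs = P + 13.
Equate the new curves: 271 - 5P = P + 13, giving 258 = 6P, P = 43, Q = 56.
ΔP = 43 − 42 = +1.

+1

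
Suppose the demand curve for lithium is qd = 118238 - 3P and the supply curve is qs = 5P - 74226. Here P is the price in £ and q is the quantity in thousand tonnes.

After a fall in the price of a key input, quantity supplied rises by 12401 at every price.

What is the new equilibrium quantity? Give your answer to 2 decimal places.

Initially, 118238 - 3P = 5P - 74226, so 192464 = 8P and P = 24058, q = 46064.
The shock moves the curves to qd = 118238 - 3P and qs = 5P - 61825.
Setting them equal: 118238 - 3P = 5P - 61825 → 180063 = 8P, so P = 22507.875 and q = 50714.375.

50714.38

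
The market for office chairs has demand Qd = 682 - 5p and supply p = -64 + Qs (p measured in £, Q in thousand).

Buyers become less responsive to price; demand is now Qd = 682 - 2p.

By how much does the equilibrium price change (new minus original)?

Initially, 682 - 5p = p + 64, so 618 = 6p and p = 103, Q = 167.
With the change applied: demand Qd = 682 - 2p, supply Qs = p + 64.
Equate the new curves: 682 - 2p = p + 64, giving 618 = 3p, p = 206, Q = 270.
Δp = 206 − 103 = +103.

+103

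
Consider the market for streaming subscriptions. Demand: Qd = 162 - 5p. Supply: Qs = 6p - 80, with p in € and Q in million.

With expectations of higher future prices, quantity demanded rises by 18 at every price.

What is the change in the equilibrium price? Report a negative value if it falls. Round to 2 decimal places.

+1.64

Solve the original market: 162 - 5p = 6p - 80, hence p = 22 and Q = 52.
With the change applied: demand Qd = 180 - 5p, supply Qs = 6p - 80.
Clearing the new market: 180 - 5p = 6p - 80, so p = 260/11 ≈ 23.6364 and Q = 680/11 ≈ 61.8182.
Δp = 23.6364 − 22 = +1.64.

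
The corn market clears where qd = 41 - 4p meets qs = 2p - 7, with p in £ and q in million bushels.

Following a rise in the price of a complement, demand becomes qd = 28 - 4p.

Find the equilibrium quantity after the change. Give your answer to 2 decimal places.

Solve the original market: 41 - 4p = 2p - 7, hence p = 8 and q = 9.
With the change applied: demand qd = 28 - 4p, supply qs = 2p - 7.
Setting them equal: 28 - 4p = 2p - 7 → 35 = 6p, so p = 35/6 ≈ 5.8333 and q = 14/3 ≈ 4.6667.

4.67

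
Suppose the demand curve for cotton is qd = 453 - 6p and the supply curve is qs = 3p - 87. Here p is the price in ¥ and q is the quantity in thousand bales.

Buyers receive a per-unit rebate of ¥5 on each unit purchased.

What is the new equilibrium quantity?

Solve the original market: 453 - 6p = 3p - 87, hence p = 60 and q = 93.
Since buyers' out-of-pocket price is the market price minus the rebate, the effective demand curve becomes qd = 483 - 6p.
Clearing the new market: 483 - 6p = 3p - 87, so p = 190/3 ≈ 63.3333 and q = 103.

103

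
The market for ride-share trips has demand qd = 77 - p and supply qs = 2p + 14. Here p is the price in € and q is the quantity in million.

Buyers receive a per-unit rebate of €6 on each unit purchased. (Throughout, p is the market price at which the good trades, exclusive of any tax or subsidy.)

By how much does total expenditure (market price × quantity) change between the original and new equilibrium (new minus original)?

+204

Before the shock: 77 - p = 2p + 14 ⇒ 63 = 3p ⇒ p = 21, q = 56.
Since buyers' out-of-pocket price is the market price minus the rebate, the effective demand curve becomes qd = 83 - p.
Clearing the new market: 83 - p = 2p + 14, so p = 23 and q = 60.
Expenditure moves from 21×56 = 1176 to 23×60 = 1380; change = +204.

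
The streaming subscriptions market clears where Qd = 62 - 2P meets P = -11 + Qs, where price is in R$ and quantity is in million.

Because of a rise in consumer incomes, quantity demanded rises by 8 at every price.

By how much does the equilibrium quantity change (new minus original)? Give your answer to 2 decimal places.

Initially, 62 - 2P = P + 11, so 51 = 3P and P = 17, Q = 28.
With the change applied: demand Qd = 70 - 2P, supply Qs = P + 11.
Equate the new curves: 70 - 2P = P + 11, giving 59 = 3P, P = 59/3 ≈ 19.6667, Q = 92/3 ≈ 30.6667.
ΔQ = 30.6667 − 28 = +2.67.

+2.67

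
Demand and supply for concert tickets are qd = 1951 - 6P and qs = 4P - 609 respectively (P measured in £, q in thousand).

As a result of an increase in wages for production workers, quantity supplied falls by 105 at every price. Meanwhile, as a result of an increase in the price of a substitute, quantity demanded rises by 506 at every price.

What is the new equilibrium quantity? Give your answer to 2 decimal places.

554.40

Initially, 1951 - 6P = 4P - 609, so 2560 = 10P and P = 256, q = 415.
With the change applied: demand qd = 2457 - 6P, supply qs = 4P - 714.
New equilibrium: 2457 - 6P = 4P - 714 ⇒ 3171 = 10P ⇒ P = 317.1, q = 554.4.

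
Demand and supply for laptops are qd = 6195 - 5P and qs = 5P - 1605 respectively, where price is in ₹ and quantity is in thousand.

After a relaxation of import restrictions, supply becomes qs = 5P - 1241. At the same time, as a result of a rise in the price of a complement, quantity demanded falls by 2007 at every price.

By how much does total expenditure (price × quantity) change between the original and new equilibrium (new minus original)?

-990136.85

Solve the original market: 6195 - 5P = 5P - 1605, hence P = 780 and q = 2295.
The shock moves the curves to qd = 4188 - 5P and qs = 5P - 1241.
Equate the new curves: 4188 - 5P = 5P - 1241, giving 5429 = 10P, P = 542.9, q = 1473.5.
Expenditure moves from 780×2295 = 1790100 to 542.9×1473.5 = 799963.15; change = -990136.85.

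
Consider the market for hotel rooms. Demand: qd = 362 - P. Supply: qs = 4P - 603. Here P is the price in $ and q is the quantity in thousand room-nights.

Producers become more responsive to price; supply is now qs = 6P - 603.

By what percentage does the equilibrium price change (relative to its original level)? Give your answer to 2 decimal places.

-28.57

Before the shock: 362 - P = 4P - 603 ⇒ 965 = 5P ⇒ P = 193, q = 169.
The new curves are qd = 362 - P (demand) and qs = 6P - 603 (supply).
Setting them equal: 362 - P = 6P - 603 → 965 = 7P, so P = 965/7 ≈ 137.8571 and q = 1569/7 ≈ 224.1429.
%ΔP = (137.8571 − 193) / 193 × 100 = -28.57%.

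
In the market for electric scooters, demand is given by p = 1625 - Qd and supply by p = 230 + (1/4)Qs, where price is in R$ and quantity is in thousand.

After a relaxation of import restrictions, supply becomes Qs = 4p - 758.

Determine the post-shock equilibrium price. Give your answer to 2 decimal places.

476.60

Initially, 1625 - p = 4p - 920, so 2545 = 5p and p = 509, Q = 1116.
After the shift, demand is Qd = 1625 - p and supply is Qs = 4p - 758.
Equate the new curves: 1625 - p = 4p - 758, giving 2383 = 5p, p = 476.6, Q = 1148.4.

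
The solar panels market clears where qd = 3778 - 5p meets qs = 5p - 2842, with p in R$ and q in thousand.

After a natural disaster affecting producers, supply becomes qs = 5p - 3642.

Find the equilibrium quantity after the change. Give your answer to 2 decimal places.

Solve the original market: 3778 - 5p = 5p - 2842, hence p = 662 and q = 468.
The shock moves the curves to qd = 3778 - 5p and qs = 5p - 3642.
Equate the new curves: 3778 - 5p = 5p - 3642, giving 7420 = 10p, p = 742, q = 68.

68.00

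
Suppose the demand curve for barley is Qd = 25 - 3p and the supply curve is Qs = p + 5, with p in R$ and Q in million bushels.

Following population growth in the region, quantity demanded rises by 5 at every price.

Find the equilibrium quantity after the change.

Original equilibrium: 25 - 3p = p + 5 gives 20 = 4p, so p = 5 and Q = 10.
After the shift, demand is Qd = 30 - 3p and supply is Qs = p + 5.
New equilibrium: 30 - 3p = p + 5 ⇒ 25 = 4p ⇒ p = 6.25, Q = 11.25.

11.25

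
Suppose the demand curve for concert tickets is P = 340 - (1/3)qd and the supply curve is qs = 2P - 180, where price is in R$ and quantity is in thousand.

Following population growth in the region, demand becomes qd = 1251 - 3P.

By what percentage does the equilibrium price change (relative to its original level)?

+19.25

Initially, 1020 - 3P = 2P - 180, so 1200 = 5P and P = 240, q = 300.
With the change applied: demand qd = 1251 - 3P, supply qs = 2P - 180.
Clearing the new market: 1251 - 3P = 2P - 180, so P = 286.2 and q = 392.4.
%ΔP = (286.2 − 240) / 240 × 100 = +19.25%.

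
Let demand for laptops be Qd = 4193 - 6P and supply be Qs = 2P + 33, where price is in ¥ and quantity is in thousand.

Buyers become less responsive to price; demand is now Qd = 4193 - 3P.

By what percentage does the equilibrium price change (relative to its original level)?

+60

Original equilibrium: 4193 - 6P = 2P + 33 gives 4160 = 8P, so P = 520 and Q = 1073.
After the shift, demand is Qd = 4193 - 3P and supply is Qs = 2P + 33.
New equilibrium: 4193 - 3P = 2P + 33 ⇒ 4160 = 5P ⇒ P = 832, Q = 1697.
%ΔP = (832 − 520) / 520 × 100 = +60%.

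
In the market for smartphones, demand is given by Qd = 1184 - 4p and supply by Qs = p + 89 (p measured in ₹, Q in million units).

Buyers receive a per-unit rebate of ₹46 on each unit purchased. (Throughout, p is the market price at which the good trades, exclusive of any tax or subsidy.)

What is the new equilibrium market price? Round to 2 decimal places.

255.80

Initially, 1184 - 4p = p + 89, so 1095 = 5p and p = 219, Q = 308.
Since buyers' out-of-pocket price is the market price minus the rebate, the effective demand curve becomes Qd = 1368 - 4p.
New equilibrium: 1368 - 4p = p + 89 ⇒ 1279 = 5p ⇒ p = 255.8, Q = 344.8.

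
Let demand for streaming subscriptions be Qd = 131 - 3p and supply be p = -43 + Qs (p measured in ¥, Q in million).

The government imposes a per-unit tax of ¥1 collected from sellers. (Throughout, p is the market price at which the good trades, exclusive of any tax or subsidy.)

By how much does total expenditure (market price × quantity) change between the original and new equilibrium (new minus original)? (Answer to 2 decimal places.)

Before the shock: 131 - 3p = p + 43 ⇒ 88 = 4p ⇒ p = 22, Q = 65.
Since sellers keep the price net of the tax, the effective supply curve becomes Qs = p + 42.
Equate the new curves: 131 - 3p = p + 42, giving 89 = 4p, p = 22.25, Q = 64.25.
Expenditure moves from 22×65 = 1430 to 22.25×64.25 = 1429.5625; change = -0.44.

-0.44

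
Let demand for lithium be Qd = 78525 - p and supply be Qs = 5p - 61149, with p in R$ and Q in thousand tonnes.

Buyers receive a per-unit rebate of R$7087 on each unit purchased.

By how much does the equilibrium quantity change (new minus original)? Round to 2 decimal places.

Original equilibrium: 78525 - p = 5p - 61149 gives 139674 = 6p, so p = 23279 and Q = 55246.
Since buyers' out-of-pocket price is the market price minus the rebate, the effective demand curve becomes Qd = 85612 - p.
Equate the new curves: 85612 - p = 5p - 61149, giving 146761 = 6p, p = 146761/6 ≈ 24460.1667, Q = 366911/6 ≈ 61151.8333.
ΔQ = 61151.8333 − 55246 = +5905.83.

+5905.83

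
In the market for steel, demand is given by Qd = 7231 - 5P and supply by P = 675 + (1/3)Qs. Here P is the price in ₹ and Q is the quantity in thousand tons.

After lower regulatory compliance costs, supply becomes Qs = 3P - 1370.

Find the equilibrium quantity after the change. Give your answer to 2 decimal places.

Initially, 7231 - 5P = 3P - 2025, so 9256 = 8P and P = 1157, Q = 1446.
The shock moves the curves to Qd = 7231 - 5P and Qs = 3P - 1370.
New equilibrium: 7231 - 5P = 3P - 1370 ⇒ 8601 = 8P ⇒ P = 1075.125, Q = 1855.375.

1855.38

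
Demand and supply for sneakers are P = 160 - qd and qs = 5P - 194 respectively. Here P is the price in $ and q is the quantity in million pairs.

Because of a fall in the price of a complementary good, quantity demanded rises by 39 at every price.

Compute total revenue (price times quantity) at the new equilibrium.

8744.25

Before the shock: 160 - P = 5P - 194 ⇒ 354 = 6P ⇒ P = 59, q = 101.
After the shift, demand is qd = 199 - P and supply is qs = 5P - 194.
Clearing the new market: 199 - P = 5P - 194, so P = 65.5 and q = 133.5.
New expenditure = 65.5 × 133.5 = 8744.25.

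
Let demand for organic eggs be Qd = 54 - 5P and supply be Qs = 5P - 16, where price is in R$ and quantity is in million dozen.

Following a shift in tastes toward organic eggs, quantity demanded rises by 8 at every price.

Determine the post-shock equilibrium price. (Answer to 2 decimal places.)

Initially, 54 - 5P = 5P - 16, so 70 = 10P and P = 7, Q = 19.
The shock moves the curves to Qd = 62 - 5P and Qs = 5P - 16.
New equilibrium: 62 - 5P = 5P - 16 ⇒ 78 = 10P ⇒ P = 7.8, Q = 23.

7.80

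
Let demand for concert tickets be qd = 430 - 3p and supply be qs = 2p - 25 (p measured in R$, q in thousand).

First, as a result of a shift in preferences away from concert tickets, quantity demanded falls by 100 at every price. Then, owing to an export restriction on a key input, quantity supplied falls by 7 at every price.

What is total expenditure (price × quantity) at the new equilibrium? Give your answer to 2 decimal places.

Original equilibrium: 430 - 3p = 2p - 25 gives 455 = 5p, so p = 91 and q = 157.
After the shift, demand is qd = 330 - 3p and supply is qs = 2p - 32.
Setting them equal: 330 - 3p = 2p - 32 → 362 = 5p, so p = 72.4 and q = 112.8.
New expenditure = 72.4 × 112.8 = 8166.72.

8166.72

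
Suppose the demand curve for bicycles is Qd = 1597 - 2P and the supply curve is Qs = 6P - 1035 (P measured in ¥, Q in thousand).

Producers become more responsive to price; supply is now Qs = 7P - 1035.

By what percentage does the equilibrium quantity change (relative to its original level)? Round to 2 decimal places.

+7.79

Initially, 1597 - 2P = 6P - 1035, so 2632 = 8P and P = 329, Q = 939.
After the shift, demand is Qd = 1597 - 2P and supply is Qs = 7P - 1035.
Clearing the new market: 1597 - 2P = 7P - 1035, so P = 2632/9 ≈ 292.4444 and Q = 9109/9 ≈ 1012.1111.
%ΔQ = (1012.1111 − 939) / 939 × 100 = +7.79%.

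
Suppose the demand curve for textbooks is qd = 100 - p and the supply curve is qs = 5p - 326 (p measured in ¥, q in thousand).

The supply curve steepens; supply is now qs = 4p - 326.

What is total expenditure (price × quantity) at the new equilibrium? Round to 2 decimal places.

1260.96

Initially, 100 - p = 5p - 326, so 426 = 6p and p = 71, q = 29.
After the shift, demand is qd = 100 - p and supply is qs = 4p - 326.
Equate the new curves: 100 - p = 4p - 326, giving 426 = 5p, p = 85.2, q = 14.8.
New expenditure = 85.2 × 14.8 = 1260.96.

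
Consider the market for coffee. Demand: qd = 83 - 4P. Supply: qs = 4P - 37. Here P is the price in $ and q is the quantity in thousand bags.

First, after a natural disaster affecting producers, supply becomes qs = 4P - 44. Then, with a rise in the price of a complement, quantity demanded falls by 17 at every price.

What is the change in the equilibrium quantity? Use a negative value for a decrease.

Original equilibrium: 83 - 4P = 4P - 37 gives 120 = 8P, so P = 15 and q = 23.
The shock moves the curves to qd = 66 - 4P and qs = 4P - 44.
Clearing the new market: 66 - 4P = 4P - 44, so P = 13.75 and q = 11.
Δq = 11 − 23 = -12.

-12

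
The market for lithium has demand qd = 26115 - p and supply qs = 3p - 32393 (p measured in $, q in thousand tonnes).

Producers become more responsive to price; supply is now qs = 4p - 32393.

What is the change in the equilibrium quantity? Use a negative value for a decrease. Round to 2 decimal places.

Original equilibrium: 26115 - p = 3p - 32393 gives 58508 = 4p, so p = 14627 and q = 11488.
With the change applied: demand qd = 26115 - p, supply qs = 4p - 32393.
Clearing the new market: 26115 - p = 4p - 32393, so p = 11701.6 and q = 14413.4.
Δq = 14413.4 − 11488 = +2925.40.

+2925.40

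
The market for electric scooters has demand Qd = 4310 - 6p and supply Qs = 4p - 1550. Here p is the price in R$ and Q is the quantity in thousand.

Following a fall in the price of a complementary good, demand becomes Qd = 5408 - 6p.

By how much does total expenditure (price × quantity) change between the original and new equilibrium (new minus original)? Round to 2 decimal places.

Solve the original market: 4310 - 6p = 4p - 1550, hence p = 586 and Q = 794.
The new curves are Qd = 5408 - 6p (demand) and Qs = 4p - 1550 (supply).
Setting them equal: 5408 - 6p = 4p - 1550 → 6958 = 10p, so p = 695.8 and Q = 1233.2.
Expenditure moves from 586×794 = 465284 to 695.8×1233.2 = 858060.56; change = +392776.56.

+392776.56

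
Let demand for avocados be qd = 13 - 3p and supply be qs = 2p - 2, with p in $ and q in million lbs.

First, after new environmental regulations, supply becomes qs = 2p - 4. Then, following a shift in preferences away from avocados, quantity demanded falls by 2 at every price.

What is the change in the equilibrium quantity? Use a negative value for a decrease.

Before the shock: 13 - 3p = 2p - 2 ⇒ 15 = 5p ⇒ p = 3, q = 4.
The new curves are qd = 11 - 3p (demand) and qs = 2p - 4 (supply).
Clearing the new market: 11 - 3p = 2p - 4, so p = 3 and q = 2.
Δq = 2 − 4 = -2.

-2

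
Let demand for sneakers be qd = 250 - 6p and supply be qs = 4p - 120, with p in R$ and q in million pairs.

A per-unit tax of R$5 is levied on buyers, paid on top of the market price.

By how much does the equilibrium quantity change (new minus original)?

-12

Original equilibrium: 250 - 6p = 4p - 120 gives 370 = 10p, so p = 37 and q = 28.
Since buyers pay the price plus the tax, the effective demand curve becomes qd = 220 - 6p.
Setting them equal: 220 - 6p = 4p - 120 → 340 = 10p, so p = 34 and q = 16.
Δq = 16 − 28 = -12.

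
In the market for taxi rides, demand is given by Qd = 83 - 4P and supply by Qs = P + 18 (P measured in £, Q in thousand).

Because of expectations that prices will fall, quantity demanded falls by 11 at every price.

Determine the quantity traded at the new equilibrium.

Solve the original market: 83 - 4P = P + 18, hence P = 13 and Q = 31.
After the shift, demand is Qd = 72 - 4P and supply is Qs = P + 18.
Clearing the new market: 72 - 4P = P + 18, so P = 10.8 and Q = 28.8.

28.8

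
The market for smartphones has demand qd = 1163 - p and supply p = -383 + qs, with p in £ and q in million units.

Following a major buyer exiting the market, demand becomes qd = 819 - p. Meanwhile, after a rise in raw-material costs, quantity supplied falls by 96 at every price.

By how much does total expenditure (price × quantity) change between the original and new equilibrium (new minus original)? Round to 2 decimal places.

-154372.00

Original equilibrium: 1163 - p = p + 383 gives 780 = 2p, so p = 390 and q = 773.
After the shift, demand is qd = 819 - p and supply is qs = p + 287.
New equilibrium: 819 - p = p + 287 ⇒ 532 = 2p ⇒ p = 266, q = 553.
Expenditure moves from 390×773 = 301470 to 266×553 = 147098; change = -154372.00.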